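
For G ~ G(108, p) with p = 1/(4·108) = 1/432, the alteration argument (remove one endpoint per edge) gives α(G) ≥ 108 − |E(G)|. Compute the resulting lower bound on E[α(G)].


E[|E(G)|] = C(108, 2)·p = 5778 · (1/432) = 107/8.
E[α(G)] ≥ n − E[|E(G)|] = 108 − 107/8 = 757/8.
Numerically: ≈ 94.625.
(This is only a lower bound; the true E[α(G)] may be larger.)

E[α(G)] ≥ 757/8 ≈ 94.625.


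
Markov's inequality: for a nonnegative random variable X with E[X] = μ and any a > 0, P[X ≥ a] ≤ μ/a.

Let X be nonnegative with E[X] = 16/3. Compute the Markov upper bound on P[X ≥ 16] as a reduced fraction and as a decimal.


μ = E[X] = 16/3, a = 16.
Markov: P[X ≥ 16] ≤ μ/a = (16/3)/16 = 1/3.
Numerically: ≈ 0.33333.
(Since a = 16 > μ = 5.33333, the bound 1/3 is < 1 and informative.)

P[X ≥ 16] ≤ 1/3 ≈ 0.33333.


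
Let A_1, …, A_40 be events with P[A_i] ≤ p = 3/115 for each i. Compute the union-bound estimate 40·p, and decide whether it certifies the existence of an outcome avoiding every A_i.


Union bound: P[∪_{i=1}^{40} A_i] ≤ Σ_i P[A_i] ≤ 40·p = 40·(3/115) = 24/23.
Numerically: 24/23 ≈ 1.043478.
Is 24/23 < 1? NO.
Since the bound 24/23 is ≥ 1, the union bound is uninformative here; it does NOT by itself certify existence.

40·p = 24/23 ≈ 1.043478; existence NOT certified by the union bound.


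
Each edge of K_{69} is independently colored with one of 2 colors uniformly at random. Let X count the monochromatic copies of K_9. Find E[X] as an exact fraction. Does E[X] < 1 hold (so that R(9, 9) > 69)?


E[X] = C(69, 9) · 2^{1 − 36} = 56672074888 · 2^{−35} = 56672074888/34359738368.
As a reduced fraction: E[X] = 7084009361/4294967296 ≈ 1.6494.
Is E[X] < 1? NO.
Since E[X] ≥ 1, the first-moment bound is inconclusive at n = 69; it does NOT by itself certify R(9, 9) > 69.

E[X] = 7084009361/4294967296 ≈ 1.6494; E[X] ≥ 1; first-moment method inconclusive here.


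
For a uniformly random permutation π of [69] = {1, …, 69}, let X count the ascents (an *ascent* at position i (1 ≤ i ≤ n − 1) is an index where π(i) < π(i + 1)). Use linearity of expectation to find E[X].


Write X = Σ X_I over i = 1, …, 68, with X_I the indicator of one ascent.
There are 68 indicators.
For each fixed i, the pair (π(i), π(i+1)) is a uniformly random ordered pair of distinct values from {1, …, 69}; by symmetry P[π(i) < π(i+1)] = 1/2.
By linearity: E[X] = 68 · (1/2) = (69 − 1) · (1/2) = 34 ≈ 34.000.

E[X] = 34 = 34.000.


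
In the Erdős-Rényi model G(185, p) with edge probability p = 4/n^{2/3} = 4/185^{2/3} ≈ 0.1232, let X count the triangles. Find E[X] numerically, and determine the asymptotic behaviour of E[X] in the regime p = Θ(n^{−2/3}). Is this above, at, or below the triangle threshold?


Number of potential triangles: C(185, 3) = 1038220.
Each occurs with probability p³ ≈ (0.1232)³ ≈ 1.869978e-03.
By linearity: E[X] = C(185, 3)·p³ ≈ 1038220 · 1.869978e-03 ≈ 1941.4486.
Since α = 2/3 < 1, p = c/n^{2/3} ≫ 1/n is above the triangle threshold p ~ 1/n. Asymptotically E[X] ~ (c³/6)·n^{3(1−α)} = (4³/6)·n^{1} → ∞; triangles are abundant w.h.p.

E[X] ≈ 1941.4486; in regime p = Θ(1/n^{2/3}) E[X] diverges (above the triangle threshold p ~ 1/n).


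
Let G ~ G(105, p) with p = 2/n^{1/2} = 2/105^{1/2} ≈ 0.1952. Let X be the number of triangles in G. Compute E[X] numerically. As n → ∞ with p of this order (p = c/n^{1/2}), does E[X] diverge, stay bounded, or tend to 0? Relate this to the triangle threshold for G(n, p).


Number of potential triangles: C(105, 3) = 187460.
Each occurs with probability p³ ≈ (0.1952)³ ≈ 7.435429e-03.
By linearity: E[X] = C(105, 3)·p³ ≈ 187460 · 7.435429e-03 ≈ 1393.8455.
Since α = 1/2 < 1, p = c/n^{1/2} ≫ 1/n is above the triangle threshold p ~ 1/n. Asymptotically E[X] ~ (c³/6)·n^{3(1−α)} = (2³/6)·n^{1.5} → ∞; triangles are abundant w.h.p.

E[X] ≈ 1393.8455; in regime p = Θ(1/n^{1/2}) E[X] diverges (above the triangle threshold p ~ 1/n).


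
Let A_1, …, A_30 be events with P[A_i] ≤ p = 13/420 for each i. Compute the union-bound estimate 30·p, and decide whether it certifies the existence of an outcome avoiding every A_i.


Union bound: P[∪_{i=1}^{30} A_i] ≤ Σ_i P[A_i] ≤ 30·p = 30·(13/420) = 13/14.
Numerically: 13/14 ≈ 0.928571.
Is 13/14 < 1? YES.
Since P[∪ A_i] ≤ 13/14 < 1, the complement has P[∩ A_i^c] ≥ 1 − 13/14 = 1/14 > 0, so some outcome avoids every A_i.

30·p = 13/14 ≈ 0.928571; existence CERTIFIED by the union bound.


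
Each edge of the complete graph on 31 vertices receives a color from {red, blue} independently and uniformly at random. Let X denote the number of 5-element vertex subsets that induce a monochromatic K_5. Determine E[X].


Let X = Σ_S X_S over the C(31, 5) = 169911 subsets S of size 5, where X_S = 1 if the K_5 on S is monochromatic.
For a fixed S, the K_5 on S has C(5, 2) = 10 edges. P[all 10 edges red] = (1/2)^10, and likewise for blue, so P[monochromatic] = 2·(1/2)^10 = 2^{1 − 10} = 1/512.
Summing: E[X] = C(31, 5) · 2^{1 − 10} = 169911 · 1/512 = 169911/512.
Numerically: E[X] ≈ 331.85742.

E[X] = C(31,5)·2^(1−C(5,2)) = 169911/512 ≈ 331.85742.


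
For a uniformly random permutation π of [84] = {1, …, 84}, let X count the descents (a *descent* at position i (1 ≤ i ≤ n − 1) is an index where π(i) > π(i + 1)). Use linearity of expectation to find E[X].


Write X = Σ X_I over i = 1, …, 83, with X_I the indicator of one descent.
There are 83 indicators.
For each fixed i, the pair (π(i), π(i+1)) is a uniformly random ordered pair of distinct values from {1, …, 84}; by symmetry P[π(i) > π(i+1)] = 1/2.
By linearity: E[X] = 83 · (1/2) = (84 − 1) · (1/2) = 83/2 ≈ 41.500000.

E[X] = 83/2 = 41.500000.


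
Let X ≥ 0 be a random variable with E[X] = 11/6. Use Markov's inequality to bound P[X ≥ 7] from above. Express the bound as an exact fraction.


μ = E[X] = 11/6, a = 7.
Markov: P[X ≥ 7] ≤ μ/a = (11/6)/7 = 11/42.
Numerically: ≈ 0.26190.
(Since a = 7 > μ = 1.83333, the bound 11/42 is < 1 and informative.)

P[X ≥ 7] ≤ 11/42 ≈ 0.26190.


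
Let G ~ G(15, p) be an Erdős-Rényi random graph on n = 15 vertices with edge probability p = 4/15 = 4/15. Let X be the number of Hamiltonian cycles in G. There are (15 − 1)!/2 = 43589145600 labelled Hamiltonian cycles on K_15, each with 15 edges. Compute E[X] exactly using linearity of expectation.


K_15 has (15 − 1)!/2 = 43589145600 labelled Hamiltonian cycles.
For each such Hamiltonian cycle H, let X_H = 1 if all 15 edges of H are present in G. Then P[X_H = 1] = p^{15} = (4/15)^{15} = 1073741824/437893890380859375.
By linearity of expectation: E[X] = Σ_H E[X_H] = 43589145600 · p^{15} = 43589145600 · 1073741824/437893890380859375 = 7704277975826432/72081298828125.
Numerically: E[X] ≈ 107.

E[X] = 43589145600 · (4/15)^{15} = 7704277975826432/72081298828125 ≈ 107.


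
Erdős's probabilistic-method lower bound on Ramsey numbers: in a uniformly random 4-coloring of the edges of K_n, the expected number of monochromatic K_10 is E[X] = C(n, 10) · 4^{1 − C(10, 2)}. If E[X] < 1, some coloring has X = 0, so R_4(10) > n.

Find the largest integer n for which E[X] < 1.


We need C(n, 10) · 4^{1 − 45} < 1, i.e. C(n, 10) < 4^{45 − 1} = 309485009821345068724781056.
Check values of n near the boundary:
  n = 2019: C(2019, 10) = 303322949179835278009229628; 303322949179835278009229628 < 309485009821345068724781056? YES
  n = 2020: C(2020, 10) = 304832018578739931133653656; 304832018578739931133653656 < 309485009821345068724781056? YES
  n = 2021: C(2021, 10) = 306347841644770462864800616; 306347841644770462864800616 < 309485009821345068724781056? YES
  n = 2022: C(2022, 10) = 307870445231474093395937796; 307870445231474093395937796 < 309485009821345068724781056? YES
  n = 2023: C(2023, 10) = 309399856285778485315440716; 309399856285778485315440716 < 309485009821345068724781056? YES
  n = 2024: C(2024, 10) = 310936101848269937576192656; 310936101848269937576192656 < 309485009821345068724781056? NO
  n = 2025: C(2025, 10) = 312479209053472269772600560; 312479209053472269772600560 < 309485009821345068724781056? NO
  n = 2026: C(2026, 10) = 314029205130126398094885285; 314029205130126398094885285 < 309485009821345068724781056? NO
The largest n with C(n, 10) < 309485009821345068724781056 is n = 2023 (where E[X] = 77349964071444621328860179/77371252455336267181195264 ≈ 0.999725). Hence R_4(10) > 2023, i.e. R_4(10) ≥ 2024.

Largest n = 2023; hence R_4(10) > 2023.


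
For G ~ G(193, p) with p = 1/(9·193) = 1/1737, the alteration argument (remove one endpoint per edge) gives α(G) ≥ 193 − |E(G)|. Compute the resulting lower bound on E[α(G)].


E[|E(G)|] = C(193, 2)·p = 18528 · (1/1737) = 32/3.
E[α(G)] ≥ n − E[|E(G)|] = 193 − 32/3 = 547/3.
Numerically: ≈ 182.333.
(This is only a lower bound; the true E[α(G)] may be larger.)

E[α(G)] ≥ 547/3 ≈ 182.333.


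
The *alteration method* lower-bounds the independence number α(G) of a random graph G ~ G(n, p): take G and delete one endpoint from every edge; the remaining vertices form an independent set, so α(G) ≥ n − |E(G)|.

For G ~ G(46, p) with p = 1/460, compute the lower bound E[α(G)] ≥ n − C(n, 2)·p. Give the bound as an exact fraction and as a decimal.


E[|E(G)|] = C(46, 2)·p = 1035 · (1/460) = 9/4.
E[α(G)] ≥ n − E[|E(G)|] = 46 − 9/4 = 175/4.
Numerically: ≈ 43.7500.
(This is only a lower bound; the true E[α(G)] may be larger.)

E[α(G)] ≥ 175/4 ≈ 43.7500.


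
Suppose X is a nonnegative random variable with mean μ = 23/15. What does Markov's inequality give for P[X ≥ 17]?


μ = E[X] = 23/15, a = 17.
Markov: P[X ≥ 17] ≤ μ/a = (23/15)/17 = 23/255.
Numerically: ≈ 0.09020.
(Since a = 17 > μ = 1.53333, the bound 23/255 is < 1 and informative.)

P[X ≥ 17] ≤ 23/255 ≈ 0.09020.


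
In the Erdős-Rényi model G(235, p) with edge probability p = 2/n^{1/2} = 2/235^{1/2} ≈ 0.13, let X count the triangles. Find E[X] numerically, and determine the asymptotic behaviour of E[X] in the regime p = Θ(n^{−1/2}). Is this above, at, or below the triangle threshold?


Number of potential triangles: C(235, 3) = 2135445.
Each occurs with probability p³ ≈ (0.13)³ ≈ 2.22069e-03.
By linearity: E[X] = C(235, 3)·p³ ≈ 2135445 · 2.22069e-03 ≈ 4742.164.
Since α = 1/2 < 1, p = c/n^{1/2} ≫ 1/n is above the triangle threshold p ~ 1/n. Asymptotically E[X] ~ (c³/6)·n^{3(1−α)} = (2³/6)·n^{1.5} → ∞; triangles are abundant w.h.p.

E[X] ≈ 4742.164; in regime p = Θ(1/n^{1/2}) E[X] diverges (above the triangle threshold p ~ 1/n).


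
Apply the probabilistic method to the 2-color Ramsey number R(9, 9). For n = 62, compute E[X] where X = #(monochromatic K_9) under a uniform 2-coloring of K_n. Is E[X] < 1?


E[X] = C(62, 9) · 2^{1 − 36} = 20286591270 · 2^{−35} = 20286591270/34359738368.
As a reduced fraction: E[X] = 10143295635/17179869184 ≈ 0.590418.
Is E[X] < 1? YES.
Since E[X] < 1, there exists a 2-coloring of K_{62} with no monochromatic K_9; hence R(9, 9) > 62.

E[X] = 10143295635/17179869184 ≈ 0.590418; E[X] < 1, so R(9, 9) > 62.


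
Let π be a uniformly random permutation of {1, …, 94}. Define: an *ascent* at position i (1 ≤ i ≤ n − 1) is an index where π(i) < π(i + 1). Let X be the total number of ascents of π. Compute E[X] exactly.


Write X = Σ X_I over i = 1, …, 93, with X_I the indicator of one ascent.
There are 93 indicators.
For each fixed i, the pair (π(i), π(i+1)) is a uniformly random ordered pair of distinct values from {1, …, 94}; by symmetry P[π(i) < π(i+1)] = 1/2.
By linearity: E[X] = 93 · (1/2) = (94 − 1) · (1/2) = 93/2 ≈ 46.5000.

E[X] = 93/2 = 46.5000.


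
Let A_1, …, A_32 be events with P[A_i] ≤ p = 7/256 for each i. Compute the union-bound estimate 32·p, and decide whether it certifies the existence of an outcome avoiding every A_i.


Union bound: P[∪_{i=1}^{32} A_i] ≤ Σ_i P[A_i] ≤ 32·p = 32·(7/256) = 7/8.
Numerically: 7/8 ≈ 0.875.
Is 7/8 < 1? YES.
Since P[∪ A_i] ≤ 7/8 < 1, the complement has P[∩ A_i^c] ≥ 1 − 7/8 = 1/8 > 0, so some outcome avoids every A_i.

32·p = 7/8 ≈ 0.875; existence CERTIFIED by the union bound.


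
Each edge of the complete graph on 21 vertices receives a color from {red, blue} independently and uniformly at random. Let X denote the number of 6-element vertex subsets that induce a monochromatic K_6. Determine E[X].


Let X = Σ_S X_S over the C(21, 6) = 54264 subsets S of size 6, where X_S = 1 if the K_6 on S is monochromatic.
For a fixed S, the K_6 on S has C(6, 2) = 15 edges. P[all 15 edges red] = (1/2)^15, and likewise for blue, so P[monochromatic] = 2·(1/2)^15 = 2^{1 − 15} = 1/16384.
By linearity of expectation: E[X] = C(21, 6) · 2^{1 − 15} = 54264 · 1/16384 = 6783/2048.
Numerically: E[X] ≈ 3.312012.

E[X] = C(21,6)·2^(1−C(6,2)) = 6783/2048 ≈ 3.312012.


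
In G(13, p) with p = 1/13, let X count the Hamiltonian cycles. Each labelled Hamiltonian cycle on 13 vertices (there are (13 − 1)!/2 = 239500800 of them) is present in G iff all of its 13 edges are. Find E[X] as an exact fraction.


K_13 has (13 − 1)!/2 = 239500800 labelled Hamiltonian cycles.
For each such Hamiltonian cycle H, let X_H = 1 if all 13 edges of H are present in G. Then P[X_H = 1] = p^{13} = (1/13)^{13} = 1/302875106592253.
By linearity of expectation: E[X] = Σ_H E[X_H] = 239500800 · p^{13} = 239500800 · 1/302875106592253 = 239500800/302875106592253.
Numerically: E[X] ≈ 7.908e-07.

E[X] = 239500800 · (1/13)^{13} = 239500800/302875106592253 ≈ 7.908e-07.


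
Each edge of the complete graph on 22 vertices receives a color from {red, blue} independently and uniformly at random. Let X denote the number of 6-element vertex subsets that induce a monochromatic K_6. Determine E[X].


Let X = Σ_S X_S over the C(22, 6) = 74613 subsets S of size 6, where X_S = 1 if the K_6 on S is monochromatic.
For a fixed S, the K_6 on S has C(6, 2) = 15 edges. P[all 15 edges red] = (1/2)^15, and likewise for blue, so P[monochromatic] = 2·(1/2)^15 = 2^{1 − 15} = 1/16384.
By linearity of expectation: E[X] = C(22, 6) · 2^{1 − 15} = 74613 · 1/16384 = 74613/16384.
Numerically: E[X] ≈ 4.554016.

E[X] = C(22,6)·2^(1−C(6,2)) = 74613/16384 ≈ 4.554016.


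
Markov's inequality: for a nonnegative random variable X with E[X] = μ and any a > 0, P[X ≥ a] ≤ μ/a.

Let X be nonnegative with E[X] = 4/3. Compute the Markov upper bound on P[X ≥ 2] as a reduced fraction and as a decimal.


μ = E[X] = 4/3, a = 2.
Markov: P[X ≥ 2] ≤ μ/a = (4/3)/2 = 2/3.
Numerically: ≈ 0.6667.
(Since a = 2 > μ = 1.3333, the bound 2/3 is < 1 and informative.)

P[X ≥ 2] ≤ 2/3 ≈ 0.6667.


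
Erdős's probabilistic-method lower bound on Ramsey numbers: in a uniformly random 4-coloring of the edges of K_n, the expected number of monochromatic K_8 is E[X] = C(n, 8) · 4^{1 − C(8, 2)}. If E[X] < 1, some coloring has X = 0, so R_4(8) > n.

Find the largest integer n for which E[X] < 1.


We need C(n, 8) · 4^{1 − 28} < 1, i.e. C(n, 8) < 4^{28 − 1} = 18014398509481984.
Check values of n near the boundary:
  n = 407: C(407, 8) = 17424959239309050; 17424959239309050 < 18014398509481984? YES
  n = 408: C(408, 8) = 17773458424095231; 17773458424095231 < 18014398509481984? YES
  n = 409: C(409, 8) = 18128041135797879; 18128041135797879 < 18014398509481984? NO
The largest n with C(n, 8) < 18014398509481984 is n = 408 (where E[X] = 17773458424095231/18014398509481984 ≈ 0.9866). Hence R_4(8) > 408, i.e. R_4(8) ≥ 409.

Largest n = 408; hence R_4(8) > 408.


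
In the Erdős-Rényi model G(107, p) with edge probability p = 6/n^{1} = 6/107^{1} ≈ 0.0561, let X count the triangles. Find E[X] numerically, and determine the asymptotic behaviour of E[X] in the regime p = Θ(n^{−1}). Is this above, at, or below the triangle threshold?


Number of potential triangles: C(107, 3) = 198485.
Each occurs with probability p³ ≈ (0.0561)³ ≈ 1.76320e-04.
By linearity: E[X] = C(107, 3)·p³ ≈ 198485 · 1.76320e-04 ≈ 34.997.
Here α = 1, so p = 6/n is exactly at the triangle threshold p ~ 1/n. Asymptotically E[X] → c³/6 = 6³/6 = 36 ≈ 36.000, a bounded constant. In this regime the triangle count is asymptotically Poisson(c³/6).

E[X] ≈ 34.997; in regime p = Θ(1/n^{1}) E[X] stays bounded (at the triangle threshold p ~ 1/n).


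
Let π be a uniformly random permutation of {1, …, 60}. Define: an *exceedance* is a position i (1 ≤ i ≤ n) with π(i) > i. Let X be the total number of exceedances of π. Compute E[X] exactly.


Write X = Σ_{i=1}^{60} X_i, where X_i = 1_{π(i) > i}.
For each fixed i, π(i) is uniform over {1, …, 60} (marginal of a uniform permutation), so P[π(i) > i] = (n − i)/n. Summing: Σ_{i=1}^{60} (n − i)/n = (0 + 1 + … + 59)/60 = 60(60 − 1)/(2·60) = (60 − 1)/2.
Hence E[X] = Σ_{i=1}^{60} (60 − i)/60 = 59/2 ≈ 29.50000.

E[X] = 59/2 = 29.50000.


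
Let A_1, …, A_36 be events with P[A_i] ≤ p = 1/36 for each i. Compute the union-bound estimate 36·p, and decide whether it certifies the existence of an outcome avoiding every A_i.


Union bound: P[∪_{i=1}^{36} A_i] ≤ Σ_i P[A_i] ≤ 36·p = 36·(1/36) = 1.
Numerically: 1 ≈ 1.000.
Is 1 < 1? NO.
Since the bound 1 is ≥ 1, the union bound is uninformative here; it does NOT by itself certify existence.

36·p = 1 ≈ 1.000; existence NOT certified by the union bound.


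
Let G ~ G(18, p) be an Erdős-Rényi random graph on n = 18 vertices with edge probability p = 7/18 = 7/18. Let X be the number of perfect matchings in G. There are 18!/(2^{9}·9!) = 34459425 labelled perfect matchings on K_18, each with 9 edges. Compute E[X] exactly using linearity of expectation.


K_18 has 18!/(2^{9}·9!) = 34459425 labelled perfect matchings.
For each such perfect matching H, let X_H = 1 if all 9 edges of H are present in G. Then P[X_H = 1] = p^{9} = (7/18)^{9} = 40353607/198359290368.
By linearity of expectation: E[X] = Σ_H E[X_H] = 34459425 · p^{9} = 34459425 · 40353607/198359290368 = 17167433257975/2448880128.
Numerically: E[X] ≈ 7.01e+03.

E[X] = 34459425 · (7/18)^{9} = 17167433257975/2448880128 ≈ 7.01e+03.


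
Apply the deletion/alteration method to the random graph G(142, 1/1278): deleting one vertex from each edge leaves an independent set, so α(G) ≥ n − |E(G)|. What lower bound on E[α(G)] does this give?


E[|E(G)|] = C(142, 2)·p = 10011 · (1/1278) = 47/6.
E[α(G)] ≥ n − E[|E(G)|] = 142 − 47/6 = 805/6.
Numerically: ≈ 134.166667.
(This is only a lower bound; the true E[α(G)] may be larger.)

E[α(G)] ≥ 805/6 ≈ 134.166667.


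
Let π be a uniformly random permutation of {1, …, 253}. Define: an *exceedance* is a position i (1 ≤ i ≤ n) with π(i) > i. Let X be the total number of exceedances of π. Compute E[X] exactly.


Write X = Σ_{i=1}^{253} X_i, where X_i = 1_{π(i) > i}.
For each fixed i, π(i) is uniform over {1, …, 253} (marginal of a uniform permutation), so P[π(i) > i] = (n − i)/n. Summing: Σ_{i=1}^{253} (n − i)/n = (0 + 1 + … + 252)/253 = 253(253 − 1)/(2·253) = (253 − 1)/2.
Hence E[X] = Σ_{i=1}^{253} (253 − i)/253 = 126 ≈ 126.000.

E[X] = 126 = 126.000.


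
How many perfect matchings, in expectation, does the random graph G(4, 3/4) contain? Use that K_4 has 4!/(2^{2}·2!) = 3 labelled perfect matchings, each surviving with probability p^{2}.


K_4 has 4!/(2^{2}·2!) = 3 labelled perfect matchings.
For each such perfect matching H, let X_H = 1 if all 2 edges of H are present in G. Then P[X_H = 1] = p^{2} = (3/4)^{2} = 9/16.
Summing the indicators: E[X] = Σ_H E[X_H] = 3 · p^{2} = 3 · 9/16 = 27/16.
Numerically: E[X] ≈ 1.6875.

E[X] = 3 · (3/4)^{2} = 27/16 ≈ 1.6875.


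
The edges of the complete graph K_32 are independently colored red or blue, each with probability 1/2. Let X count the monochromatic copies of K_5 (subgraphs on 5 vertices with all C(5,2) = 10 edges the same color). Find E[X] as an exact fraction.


Let X = Σ_S X_S over the C(32, 5) = 201376 subsets S of size 5, where X_S = 1 if the K_5 on S is monochromatic.
For a fixed S, the K_5 on S has C(5, 2) = 10 edges. P[all 10 edges red] = (1/2)^10, and likewise for blue, so P[monochromatic] = 2·(1/2)^10 = 2^{1 − 10} = 1/512.
By linearity of expectation: E[X] = C(32, 5) · 2^{1 − 10} = 201376 · 1/512 = 6293/16.
Numerically: E[X] ≈ 393.312.

E[X] = C(32,5)·2^(1−C(5,2)) = 6293/16 ≈ 393.312.


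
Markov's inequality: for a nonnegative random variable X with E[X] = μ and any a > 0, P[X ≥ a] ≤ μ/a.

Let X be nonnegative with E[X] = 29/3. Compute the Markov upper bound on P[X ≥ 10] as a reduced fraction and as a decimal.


μ = E[X] = 29/3, a = 10.
Markov: P[X ≥ 10] ≤ μ/a = (29/3)/10 = 29/30.
Numerically: ≈ 0.966667.
(Since a = 10 > μ = 9.666667, the bound 29/30 is < 1 and informative.)

P[X ≥ 10] ≤ 29/30 ≈ 0.966667.


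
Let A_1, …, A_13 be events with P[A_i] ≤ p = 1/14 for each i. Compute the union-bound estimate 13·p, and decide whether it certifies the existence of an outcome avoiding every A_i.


Union bound: P[∪_{i=1}^{13} A_i] ≤ Σ_i P[A_i] ≤ 13·p = 13·(1/14) = 13/14.
Numerically: 13/14 ≈ 0.928571.
Is 13/14 < 1? YES.
Since P[∪ A_i] ≤ 13/14 < 1, the complement has P[∩ A_i^c] ≥ 1 − 13/14 = 1/14 > 0, so some outcome avoids every A_i.

13·p = 13/14 ≈ 0.928571; existence CERTIFIED by the union bound.


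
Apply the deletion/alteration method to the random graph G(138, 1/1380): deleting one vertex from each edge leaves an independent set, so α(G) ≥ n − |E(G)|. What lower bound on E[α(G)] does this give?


E[|E(G)|] = C(138, 2)·p = 9453 · (1/1380) = 137/20.
E[α(G)] ≥ n − E[|E(G)|] = 138 − 137/20 = 2623/20.
Numerically: ≈ 131.150.
(This is only a lower bound; the true E[α(G)] may be larger.)

E[α(G)] ≥ 2623/20 ≈ 131.150.


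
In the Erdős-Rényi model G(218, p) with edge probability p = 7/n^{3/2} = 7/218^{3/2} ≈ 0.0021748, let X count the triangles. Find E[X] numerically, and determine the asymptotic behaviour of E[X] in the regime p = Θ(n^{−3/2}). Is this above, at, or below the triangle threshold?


Number of potential triangles: C(218, 3) = 1703016.
Each occurs with probability p³ ≈ (0.0021748)³ ≈ 1.0285843e-08.
By linearity: E[X] = C(218, 3)·p³ ≈ 1703016 · 1.0285843e-08 ≈ 0.01752.
Since α = 3/2 > 1, p = c/n^{3/2} = o(1/n) is below the triangle threshold p ~ 1/n. Asymptotically E[X] ~ (c³/6)·n^{3(1−α)} = (7³/6)·n^{-1.5} → 0, so by Markov's inequality G has no triangles w.h.p.

E[X] ≈ 0.01752; in regime p = Θ(1/n^{3/2}) E[X] tends to 0 (below the triangle threshold p ~ 1/n).


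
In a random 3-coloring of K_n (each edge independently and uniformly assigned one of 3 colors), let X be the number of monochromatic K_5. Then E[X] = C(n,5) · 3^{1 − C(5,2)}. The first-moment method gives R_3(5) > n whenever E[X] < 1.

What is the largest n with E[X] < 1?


We need C(n, 5) · 3^{1 − 10} < 1, i.e. C(n, 5) < 3^{10 − 1} = 19683.
Check values of n near the boundary:
  n = 17: C(17, 5) = 6188; 6188 < 19683? YES
  n = 18: C(18, 5) = 8568; 8568 < 19683? YES
  n = 19: C(19, 5) = 11628; 11628 < 19683? YES
  n = 20: C(20, 5) = 15504; 15504 < 19683? YES
  n = 21: C(21, 5) = 20349; 20349 < 19683? NO
The largest n with C(n, 5) < 19683 is n = 20 (where E[X] = 5168/6561 ≈ 0.78768). Hence R_3(5) > 20, i.e. R_3(5) ≥ 21.

Largest n = 20; hence R_3(5) > 20.


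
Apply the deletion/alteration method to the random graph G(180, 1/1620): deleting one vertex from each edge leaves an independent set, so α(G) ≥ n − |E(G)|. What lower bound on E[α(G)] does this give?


E[|E(G)|] = C(180, 2)·p = 16110 · (1/1620) = 179/18.
E[α(G)] ≥ n − E[|E(G)|] = 180 − 179/18 = 3061/18.
Numerically: ≈ 170.055556.
(This is only a lower bound; the true E[α(G)] may be larger.)

E[α(G)] ≥ 3061/18 ≈ 170.055556.


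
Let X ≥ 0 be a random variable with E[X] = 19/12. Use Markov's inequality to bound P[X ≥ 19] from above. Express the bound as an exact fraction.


μ = E[X] = 19/12, a = 19.
Markov: P[X ≥ 19] ≤ μ/a = (19/12)/19 = 1/12.
Numerically: ≈ 0.0833.
(Since a = 19 > μ = 1.5833, the bound 1/12 is < 1 and informative.)

P[X ≥ 19] ≤ 1/12 ≈ 0.0833.


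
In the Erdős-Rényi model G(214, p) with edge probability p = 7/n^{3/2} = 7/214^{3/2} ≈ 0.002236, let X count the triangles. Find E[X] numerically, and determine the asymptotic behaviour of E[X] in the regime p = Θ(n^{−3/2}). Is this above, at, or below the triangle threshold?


Number of potential triangles: C(214, 3) = 1610564.
Each occurs with probability p³ ≈ (0.002236)³ ≈ 1.1179751e-08.
By linearity: E[X] = C(214, 3)·p³ ≈ 1610564 · 1.1179751e-08 ≈ 0.01801.
Since α = 3/2 > 1, p = c/n^{3/2} = o(1/n) is below the triangle threshold p ~ 1/n. Asymptotically E[X] ~ (c³/6)·n^{3(1−α)} = (7³/6)·n^{-1.5} → 0, so by Markov's inequality G has no triangles w.h.p.

E[X] ≈ 0.01801; in regime p = Θ(1/n^{3/2}) E[X] tends to 0 (below the triangle threshold p ~ 1/n).


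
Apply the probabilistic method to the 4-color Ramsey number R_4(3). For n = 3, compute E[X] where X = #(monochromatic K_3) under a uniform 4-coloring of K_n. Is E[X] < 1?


E[X] = C(3, 3) · 4^{1 − 3} = 1 · 4^{−2} = 1/16.
As a reduced fraction: E[X] = 1/16 ≈ 0.0625000.
Is E[X] < 1? YES.
Since E[X] < 1, there exists a 4-coloring of K_{3} with no monochromatic K_3; hence R_4(3) > 3.

E[X] = 1/16 ≈ 0.0625000; E[X] < 1, so R_4(3) > 3.


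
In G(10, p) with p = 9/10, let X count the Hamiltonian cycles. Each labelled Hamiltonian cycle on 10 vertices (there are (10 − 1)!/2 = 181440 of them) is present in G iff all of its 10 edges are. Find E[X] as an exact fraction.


K_10 has (10 − 1)!/2 = 181440 labelled Hamiltonian cycles.
For each such Hamiltonian cycle H, let X_H = 1 if all 10 edges of H are present in G. Then P[X_H = 1] = p^{10} = (9/10)^{10} = 3486784401/10000000000.
By linearity of expectation: E[X] = Σ_H E[X_H] = 181440 · p^{10} = 181440 · 3486784401/10000000000 = 1977006755367/31250000.
Numerically: E[X] ≈ 63264.

E[X] = 181440 · (9/10)^{10} = 1977006755367/31250000 ≈ 63264.


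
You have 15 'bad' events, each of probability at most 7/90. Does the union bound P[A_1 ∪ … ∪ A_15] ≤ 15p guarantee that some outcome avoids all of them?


Union bound: P[∪_{i=1}^{15} A_i] ≤ Σ_i P[A_i] ≤ 15·p = 15·(7/90) = 7/6.
Numerically: 7/6 ≈ 1.167.
Is 7/6 < 1? NO.
Since the bound 7/6 is ≥ 1, the union bound is uninformative here; it does NOT by itself certify existence.

15·p = 7/6 ≈ 1.167; existence NOT certified by the union bound.


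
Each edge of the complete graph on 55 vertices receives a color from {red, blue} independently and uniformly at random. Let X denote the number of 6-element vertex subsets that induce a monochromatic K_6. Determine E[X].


Let X = Σ_S X_S over the C(55, 6) = 28989675 subsets S of size 6, where X_S = 1 if the K_6 on S is monochromatic.
For a fixed S, the K_6 on S has C(6, 2) = 15 edges. P[all 15 edges red] = (1/2)^15, and likewise for blue, so P[monochromatic] = 2·(1/2)^15 = 2^{1 − 15} = 1/16384.
By linearity: E[X] = C(55, 6) · 2^{1 − 15} = 28989675 · 1/16384 = 28989675/16384.
Numerically: E[X] ≈ 1769.389.

E[X] = C(55,6)·2^(1−C(6,2)) = 28989675/16384 ≈ 1769.389.


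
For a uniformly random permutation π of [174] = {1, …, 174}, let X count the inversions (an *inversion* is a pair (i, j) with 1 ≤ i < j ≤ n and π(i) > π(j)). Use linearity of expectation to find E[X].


Write X = Σ X_I over the C(174, 2) = 15051 pairs i < j, with X_I the indicator of one inversion.
There are 15051 indicators.
For each fixed pair i < j, the values π(i) and π(j) are two distinct elements of {1, …, 174} in uniformly random order; by symmetry P[π(i) > π(j)] = 1/2.
By linearity: E[X] = 15051 · (1/2) = C(174, 2) · (1/2) = 15051/2 = 15051/2 ≈ 7525.500000.

E[X] = 15051/2 = 7525.500000.


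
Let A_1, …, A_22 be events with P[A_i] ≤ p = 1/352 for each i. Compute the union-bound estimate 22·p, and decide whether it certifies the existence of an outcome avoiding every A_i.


Union bound: P[∪_{i=1}^{22} A_i] ≤ Σ_i P[A_i] ≤ 22·p = 22·(1/352) = 1/16.
Numerically: 1/16 ≈ 0.0625.
Is 1/16 < 1? YES.
Since P[∪ A_i] ≤ 1/16 < 1, the complement has P[∩ A_i^c] ≥ 1 − 1/16 = 15/16 > 0, so some outcome avoids every A_i.

22·p = 1/16 ≈ 0.0625; existence CERTIFIED by the union bound.


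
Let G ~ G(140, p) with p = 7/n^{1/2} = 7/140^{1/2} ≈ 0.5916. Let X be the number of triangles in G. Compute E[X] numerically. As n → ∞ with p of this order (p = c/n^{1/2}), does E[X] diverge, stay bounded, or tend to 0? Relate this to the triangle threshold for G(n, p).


Number of potential triangles: C(140, 3) = 447580.
Each occurs with probability p³ ≈ (0.5916)³ ≈ 2.070628e-01.
By linearity: E[X] = C(140, 3)·p³ ≈ 447580 · 2.070628e-01 ≈ 92677.1646.
Since α = 1/2 < 1, p = c/n^{1/2} ≫ 1/n is above the triangle threshold p ~ 1/n. Asymptotically E[X] ~ (c³/6)·n^{3(1−α)} = (7³/6)·n^{1.5} → ∞; triangles are abundant w.h.p.

E[X] ≈ 92677.1646; in regime p = Θ(1/n^{1/2}) E[X] diverges (above the triangle threshold p ~ 1/n).


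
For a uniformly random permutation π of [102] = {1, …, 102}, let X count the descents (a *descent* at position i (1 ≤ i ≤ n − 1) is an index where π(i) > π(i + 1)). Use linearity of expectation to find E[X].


Write X = Σ X_I over i = 1, …, 101, with X_I the indicator of one descent.
There are 101 indicators.
For each fixed i, the pair (π(i), π(i+1)) is a uniformly random ordered pair of distinct values from {1, …, 102}; by symmetry P[π(i) > π(i+1)] = 1/2.
By linearity: E[X] = 101 · (1/2) = (102 − 1) · (1/2) = 101/2 ≈ 50.5000.

E[X] = 101/2 = 50.5000.


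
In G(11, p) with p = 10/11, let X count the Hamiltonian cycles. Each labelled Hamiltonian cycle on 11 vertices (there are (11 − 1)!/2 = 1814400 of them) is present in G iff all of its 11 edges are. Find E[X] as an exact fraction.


K_11 has (11 − 1)!/2 = 1814400 labelled Hamiltonian cycles.
For each such Hamiltonian cycle H, let X_H = 1 if all 11 edges of H are present in G. Then P[X_H = 1] = p^{11} = (10/11)^{11} = 100000000000/285311670611.
By linearity: E[X] = Σ_H E[X_H] = 1814400 · p^{11} = 1814400 · 100000000000/285311670611 = 181440000000000000/285311670611.
Numerically: E[X] ≈ 6.359e+05.

E[X] = 1814400 · (10/11)^{11} = 181440000000000000/285311670611 ≈ 6.359e+05.


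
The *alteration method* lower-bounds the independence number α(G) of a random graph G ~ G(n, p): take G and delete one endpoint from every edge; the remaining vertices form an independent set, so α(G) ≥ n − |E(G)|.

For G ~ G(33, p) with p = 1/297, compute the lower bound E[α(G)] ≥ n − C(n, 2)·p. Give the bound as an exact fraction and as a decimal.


E[|E(G)|] = C(33, 2)·p = 528 · (1/297) = 16/9.
E[α(G)] ≥ n − E[|E(G)|] = 33 − 16/9 = 281/9.
Numerically: ≈ 31.222.
(This is only a lower bound; the true E[α(G)] may be larger.)

E[α(G)] ≥ 281/9 ≈ 31.222.


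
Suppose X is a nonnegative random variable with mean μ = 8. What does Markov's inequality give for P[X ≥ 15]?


μ = E[X] = 8, a = 15.
Markov: P[X ≥ 15] ≤ μ/a = (8)/15 = 8/15.
Numerically: ≈ 0.5333.
(Since a = 15 > μ = 8.0000, the bound 8/15 is < 1 and informative.)

P[X ≥ 15] ≤ 8/15 ≈ 0.5333.


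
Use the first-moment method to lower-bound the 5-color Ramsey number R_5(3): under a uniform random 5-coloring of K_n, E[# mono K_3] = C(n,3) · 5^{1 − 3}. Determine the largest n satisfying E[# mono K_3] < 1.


We need C(n, 3) · 5^{1 − 3} < 1, i.e. C(n, 3) < 5^{3 − 1} = 25.
Check values of n near the boundary:
  n = 3: C(3, 3) = 1; 1 < 25? YES
  n = 4: C(4, 3) = 4; 4 < 25? YES
  n = 5: C(5, 3) = 10; 10 < 25? YES
  n = 6: C(6, 3) = 20; 20 < 25? YES
  n = 7: C(7, 3) = 35; 35 < 25? NO
  n = 8: C(8, 3) = 56; 56 < 25? NO
  n = 9: C(9, 3) = 84; 84 < 25? NO
The largest n with C(n, 3) < 25 is n = 6 (where E[X] = 4/5 ≈ 0.800000). Hence R_5(3) > 6, i.e. R_5(3) ≥ 7.

Largest n = 6; hence R_5(3) > 6.


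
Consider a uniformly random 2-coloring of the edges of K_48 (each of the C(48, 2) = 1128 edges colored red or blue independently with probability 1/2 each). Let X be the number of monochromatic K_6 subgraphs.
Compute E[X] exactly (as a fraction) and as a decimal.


Let X = Σ_S X_S over the C(48, 6) = 12271512 subsets S of size 6, where X_S = 1 if the K_6 on S is monochromatic.
For a fixed S, the K_6 on S has C(6, 2) = 15 edges. P[all 15 edges red] = (1/2)^15, and likewise for blue, so P[monochromatic] = 2·(1/2)^15 = 2^{1 − 15} = 1/16384.
By linearity of expectation: E[X] = C(48, 6) · 2^{1 − 15} = 12271512 · 1/16384 = 1533939/2048.
Numerically: E[X] ≈ 748.993652.

E[X] = C(48,6)·2^(1−C(6,2)) = 1533939/2048 ≈ 748.993652.


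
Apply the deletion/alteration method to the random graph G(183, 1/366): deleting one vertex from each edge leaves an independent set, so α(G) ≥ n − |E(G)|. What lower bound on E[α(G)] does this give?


E[|E(G)|] = C(183, 2)·p = 16653 · (1/366) = 91/2.
E[α(G)] ≥ n − E[|E(G)|] = 183 − 91/2 = 275/2.
Numerically: ≈ 137.500.
(This is only a lower bound; the true E[α(G)] may be larger.)

E[α(G)] ≥ 275/2 ≈ 137.500.


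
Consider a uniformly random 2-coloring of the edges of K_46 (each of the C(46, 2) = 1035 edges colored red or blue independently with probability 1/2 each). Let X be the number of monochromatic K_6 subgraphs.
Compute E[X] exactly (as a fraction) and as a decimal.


Let X = Σ_S X_S over the C(46, 6) = 9366819 subsets S of size 6, where X_S = 1 if the K_6 on S is monochromatic.
For a fixed S, the K_6 on S has C(6, 2) = 15 edges. P[all 15 edges red] = (1/2)^15, and likewise for blue, so P[monochromatic] = 2·(1/2)^15 = 2^{1 − 15} = 1/16384.
By linearity: E[X] = C(46, 6) · 2^{1 − 15} = 9366819 · 1/16384 = 9366819/16384.
Numerically: E[X] ≈ 571.7053.

E[X] = C(46,6)·2^(1−C(6,2)) = 9366819/16384 ≈ 571.7053.


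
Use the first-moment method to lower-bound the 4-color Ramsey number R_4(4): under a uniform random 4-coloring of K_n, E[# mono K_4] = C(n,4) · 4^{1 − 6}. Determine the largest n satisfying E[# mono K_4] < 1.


We need C(n, 4) · 4^{1 − 6} < 1, i.e. C(n, 4) < 4^{6 − 1} = 1024.
Check values of n near the boundary:
  n = 12: C(12, 4) = 495; 495 < 1024? YES
  n = 13: C(13, 4) = 715; 715 < 1024? YES
  n = 14: C(14, 4) = 1001; 1001 < 1024? YES
  n = 15: C(15, 4) = 1365; 1365 < 1024? NO
The largest n with C(n, 4) < 1024 is n = 14 (where E[X] = 1001/1024 ≈ 0.978). Hence R_4(4) > 14, i.e. R_4(4) ≥ 15.

Largest n = 14; hence R_4(4) > 14.


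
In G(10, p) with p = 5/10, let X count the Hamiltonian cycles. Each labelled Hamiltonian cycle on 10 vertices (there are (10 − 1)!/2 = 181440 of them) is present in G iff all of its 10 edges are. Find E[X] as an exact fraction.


K_10 has (10 − 1)!/2 = 181440 labelled Hamiltonian cycles.
For each such Hamiltonian cycle H, let X_H = 1 if all 10 edges of H are present in G. Then P[X_H = 1] = p^{10} = (1/2)^{10} = 1/1024.
By linearity: E[X] = Σ_H E[X_H] = 181440 · p^{10} = 181440 · 1/1024 = 2835/16.
Numerically: E[X] ≈ 177.19.

E[X] = 181440 · (1/2)^{10} = 2835/16 ≈ 177.19.


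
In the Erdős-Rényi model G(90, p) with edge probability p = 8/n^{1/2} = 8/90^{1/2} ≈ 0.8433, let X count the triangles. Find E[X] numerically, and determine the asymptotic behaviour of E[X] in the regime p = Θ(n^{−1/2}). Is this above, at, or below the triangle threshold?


Number of potential triangles: C(90, 3) = 117480.
Each occurs with probability p³ ≈ (0.8433)³ ≈ 5.996615e-01.
By linearity: E[X] = C(90, 3)·p³ ≈ 117480 · 5.996615e-01 ≈ 70448.2379.
Since α = 1/2 < 1, p = c/n^{1/2} ≫ 1/n is above the triangle threshold p ~ 1/n. Asymptotically E[X] ~ (c³/6)·n^{3(1−α)} = (8³/6)·n^{1.5} → ∞; triangles are abundant w.h.p.

E[X] ≈ 70448.2379; in regime p = Θ(1/n^{1/2}) E[X] diverges (above the triangle threshold p ~ 1/n).


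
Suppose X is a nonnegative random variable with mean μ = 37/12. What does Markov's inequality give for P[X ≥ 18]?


μ = E[X] = 37/12, a = 18.
Markov: P[X ≥ 18] ≤ μ/a = (37/12)/18 = 37/216.
Numerically: ≈ 0.17130.
(Since a = 18 > μ = 3.08333, the bound 37/216 is < 1 and informative.)

P[X ≥ 18] ≤ 37/216 ≈ 0.17130.


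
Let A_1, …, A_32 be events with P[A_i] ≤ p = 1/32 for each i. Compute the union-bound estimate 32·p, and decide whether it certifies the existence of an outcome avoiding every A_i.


Union bound: P[∪_{i=1}^{32} A_i] ≤ Σ_i P[A_i] ≤ 32·p = 32·(1/32) = 1.
Numerically: 1 ≈ 1.0000000.
Is 1 < 1? NO.
Since the bound 1 is ≥ 1, the union bound is uninformative here; it does NOT by itself certify existence.

32·p = 1 ≈ 1.0000000; existence NOT certified by the union bound.


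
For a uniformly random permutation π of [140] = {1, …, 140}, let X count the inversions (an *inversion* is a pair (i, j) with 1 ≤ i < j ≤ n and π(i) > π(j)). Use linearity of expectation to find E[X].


Write X = Σ X_I over the C(140, 2) = 9730 pairs i < j, with X_I the indicator of one inversion.
There are 9730 indicators.
For each fixed pair i < j, the values π(i) and π(j) are two distinct elements of {1, …, 140} in uniformly random order; by symmetry P[π(i) > π(j)] = 1/2.
By linearity: E[X] = 9730 · (1/2) = C(140, 2) · (1/2) = 9730/2 = 4865 ≈ 4865.0000.

E[X] = 4865 = 4865.0000.


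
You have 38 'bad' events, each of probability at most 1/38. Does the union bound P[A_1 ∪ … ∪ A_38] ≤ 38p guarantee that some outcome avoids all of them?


Union bound: P[∪_{i=1}^{38} A_i] ≤ Σ_i P[A_i] ≤ 38·p = 38·(1/38) = 1.
Numerically: 1 ≈ 1.00000.
Is 1 < 1? NO.
Since the bound 1 is ≥ 1, the union bound is uninformative here; it does NOT by itself certify existence.

38·p = 1 ≈ 1.00000; existence NOT certified by the union bound.


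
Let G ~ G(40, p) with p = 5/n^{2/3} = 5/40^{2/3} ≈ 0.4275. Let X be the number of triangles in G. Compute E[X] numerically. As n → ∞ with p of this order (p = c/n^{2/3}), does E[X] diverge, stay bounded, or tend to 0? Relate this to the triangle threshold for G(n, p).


Number of potential triangles: C(40, 3) = 9880.
Each occurs with probability p³ ≈ (0.4275)³ ≈ 7.812500e-02.
By linearity: E[X] = C(40, 3)·p³ ≈ 9880 · 7.812500e-02 ≈ 771.8750.
Since α = 2/3 < 1, p = c/n^{2/3} ≫ 1/n is above the triangle threshold p ~ 1/n. Asymptotically E[X] ~ (c³/6)·n^{3(1−α)} = (5³/6)·n^{1} → ∞; triangles are abundant w.h.p.

E[X] ≈ 771.8750; in regime p = Θ(1/n^{2/3}) E[X] diverges (above the triangle threshold p ~ 1/n).


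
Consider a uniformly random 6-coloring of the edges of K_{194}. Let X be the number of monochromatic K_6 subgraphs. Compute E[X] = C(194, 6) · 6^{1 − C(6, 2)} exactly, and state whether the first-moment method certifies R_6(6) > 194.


E[X] = C(194, 6) · 6^{1 − 15} = 68482017072 · 6^{−14} = 68482017072/78364164096.
As a reduced fraction: E[X] = 475569563/544195584 ≈ 0.8739.
Is E[X] < 1? YES.
Since E[X] < 1, there exists a 6-coloring of K_{194} with no monochromatic K_6; hence R_6(6) > 194.

E[X] = 475569563/544195584 ≈ 0.8739; E[X] < 1, so R_6(6) > 194.


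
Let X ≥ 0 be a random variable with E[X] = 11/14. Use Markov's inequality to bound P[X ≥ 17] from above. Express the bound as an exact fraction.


μ = E[X] = 11/14, a = 17.
Markov: P[X ≥ 17] ≤ μ/a = (11/14)/17 = 11/238.
Numerically: ≈ 0.04622.
(Since a = 17 > μ = 0.78571, the bound 11/238 is < 1 and informative.)

P[X ≥ 17] ≤ 11/238 ≈ 0.04622.


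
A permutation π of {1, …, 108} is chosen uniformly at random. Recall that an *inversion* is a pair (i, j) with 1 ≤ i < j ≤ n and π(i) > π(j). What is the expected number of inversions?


Write X = Σ X_I over the C(108, 2) = 5778 pairs i < j, with X_I the indicator of one inversion.
There are 5778 indicators.
For each fixed pair i < j, the values π(i) and π(j) are two distinct elements of {1, …, 108} in uniformly random order; by symmetry P[π(i) > π(j)] = 1/2.
By linearity: E[X] = 5778 · (1/2) = C(108, 2) · (1/2) = 5778/2 = 2889 ≈ 2889.00000.

E[X] = 2889 = 2889.00000.
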